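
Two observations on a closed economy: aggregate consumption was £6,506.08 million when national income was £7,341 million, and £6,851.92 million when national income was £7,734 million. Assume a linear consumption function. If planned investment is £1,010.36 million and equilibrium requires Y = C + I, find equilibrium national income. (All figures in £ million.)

Y = 8803

MPC = (6851.92 − 6506.08)/(7734 − 7341) = 345.84/393 = 0.88
a = 6506.08 − 0.88(7341) = 46
Equilibrium: Y = 46 + 0.88Y + 1010.36
0.12Y = 1056.36, so Y = 1056.36/0.12 = 8803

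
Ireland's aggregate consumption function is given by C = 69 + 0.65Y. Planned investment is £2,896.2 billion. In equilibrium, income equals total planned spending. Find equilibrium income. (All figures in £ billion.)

Y = C + I = 69 + 0.65Y + 2896.2
Y − 0.65Y = 2965.2
0.35Y = 2965.2, so Y = 2965.2/0.35 = 8472

Y = 8472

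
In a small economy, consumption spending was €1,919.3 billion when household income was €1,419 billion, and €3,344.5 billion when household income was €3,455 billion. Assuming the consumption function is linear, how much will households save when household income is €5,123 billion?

MPC = (3344.5 − 1919.3)/(3455 − 1419) = 1425.2/2036 = 0.7
a = 1919.3 − 0.7(1419) = 1919.3 − 993.3 = 926
C = 926 + 0.7(5123) = 4512.1
S = 5123 − 4512.1 = 610.9

S = 610.9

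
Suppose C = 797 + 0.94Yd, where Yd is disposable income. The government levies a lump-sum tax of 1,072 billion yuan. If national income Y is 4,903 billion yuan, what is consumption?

C = 4398.14

Yd = Y − T = 4903 − 1072 = 3831
C = 797 + 0.94(3831) = 797 + 3601.14 = 4398.14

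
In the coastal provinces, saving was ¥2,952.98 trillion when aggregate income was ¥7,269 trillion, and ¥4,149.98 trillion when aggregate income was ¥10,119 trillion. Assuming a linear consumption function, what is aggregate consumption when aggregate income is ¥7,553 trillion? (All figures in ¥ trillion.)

MPS = ΔS/ΔY = (4149.98 − 2952.98)/(10119 − 7269) = 1197/2850 = 0.42
MPC = 1 − MPS = 0.58
Autonomous saving = 2952.98 − 0.42(7269) = -100, so a = 100
C = 100 + 0.58(7553) = 100 + 4380.74 = 4480.74

C = 4480.74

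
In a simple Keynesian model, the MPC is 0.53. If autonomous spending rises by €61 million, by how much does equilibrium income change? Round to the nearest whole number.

The multiplier is 1/(1 − MPC) = 1/0.47.
ΔY = 61/0.47 = 129.79 ≈ 130

ΔY ≈ 130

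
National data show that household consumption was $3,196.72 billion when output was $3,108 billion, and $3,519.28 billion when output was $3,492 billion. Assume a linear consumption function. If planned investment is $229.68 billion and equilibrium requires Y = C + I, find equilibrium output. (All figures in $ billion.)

MPC = (3519.28 − 3196.72)/(3492 − 3108) = 322.56/384 = 0.84
a = 3196.72 − 0.84(3108) = 586
Equilibrium: Y = 586 + 0.84Y + 229.68
0.16Y = 815.68, so Y = 815.68/0.16 = 5098

Y = 5098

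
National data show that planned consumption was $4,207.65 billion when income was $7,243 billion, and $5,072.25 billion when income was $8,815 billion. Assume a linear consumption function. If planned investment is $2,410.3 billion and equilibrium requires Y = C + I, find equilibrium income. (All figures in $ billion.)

MPC = (5072.25 − 4207.65)/(8815 − 7243) = 864.6/1572 = 0.55
a = 4207.65 − 0.55(7243) = 224
Equilibrium: Y = 224 + 0.55Y + 2410.3
0.45Y = 2634.3, so Y = 2634.3/0.45 = 5854

Y = 5854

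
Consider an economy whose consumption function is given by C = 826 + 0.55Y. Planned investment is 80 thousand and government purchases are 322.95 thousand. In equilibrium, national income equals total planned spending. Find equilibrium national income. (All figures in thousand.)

Y = C + I + G = 826 + 0.55Y + 80 + 322.95
Y − 0.55Y = 1228.95
0.45Y = 1228.95, so Y = 1228.95/0.45 = 2731

Y = 2731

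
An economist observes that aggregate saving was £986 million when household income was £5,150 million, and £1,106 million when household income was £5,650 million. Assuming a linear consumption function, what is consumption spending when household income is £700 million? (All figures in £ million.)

MPS = ΔS/ΔY = (1106 − 986)/(5650 − 5150) = 120/500 = 0.24
MPC = 1 − MPS = 0.76
Autonomous saving = 986 − 0.24(5150) = -250, so a = 250
C = 250 + 0.76(700) = 250 + 532 = 782

C = 782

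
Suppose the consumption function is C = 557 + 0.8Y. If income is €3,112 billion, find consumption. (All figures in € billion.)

C = 3046.6

C = 557 + 0.8(3112) = 557 + 2489.6 = 3046.6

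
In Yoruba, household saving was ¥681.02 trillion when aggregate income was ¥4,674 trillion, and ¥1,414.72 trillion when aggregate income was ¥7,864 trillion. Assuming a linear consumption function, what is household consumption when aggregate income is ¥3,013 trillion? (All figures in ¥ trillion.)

MPS = ΔS/ΔY = (1414.72 − 681.02)/(7864 − 4674) = 733.7/3190 = 0.23
MPC = 1 − MPS = 0.77
Autonomous saving = 681.02 − 0.23(4674) = -394, so a = 394
C = 394 + 0.77(3013) = 394 + 2320.01 = 2714.01

C = 2714.01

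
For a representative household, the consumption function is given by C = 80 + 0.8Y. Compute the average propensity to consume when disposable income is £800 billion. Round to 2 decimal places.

APC = 0.90

C = 80 + 0.8(800) = 720
APC = C/Y = 720/800 = 0.90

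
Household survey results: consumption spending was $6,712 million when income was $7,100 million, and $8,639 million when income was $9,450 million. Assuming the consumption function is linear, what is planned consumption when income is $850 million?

C = 1587

MPC = (8639 − 6712)/(9450 − 7100) = 1927/2350 = 0.82
a = 6712 − 0.82(7100) = 6712 − 5822 = 890
C = 890 + 0.82(850) = 890 + 697 = 1587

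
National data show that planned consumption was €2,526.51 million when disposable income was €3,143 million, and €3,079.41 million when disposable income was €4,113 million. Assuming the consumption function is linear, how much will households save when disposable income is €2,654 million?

S = 406.22

MPC = (3079.41 − 2526.51)/(4113 − 3143) = 552.9/970 = 0.57
a = 2526.51 − 0.57(3143) = 2526.51 − 1791.51 = 735
C = 735 + 0.57(2654) = 2247.78
S = 2654 − 2247.78 = 406.22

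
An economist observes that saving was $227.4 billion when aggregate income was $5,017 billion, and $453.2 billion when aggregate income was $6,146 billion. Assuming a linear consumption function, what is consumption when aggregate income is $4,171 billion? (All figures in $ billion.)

MPS = ΔS/ΔY = (453.2 − 227.4)/(6146 − 5017) = 225.8/1129 = 0.2
MPC = 1 − MPS = 0.8
Autonomous saving = 227.4 − 0.2(5017) = -776, so a = 776
C = 776 + 0.8(4171) = 776 + 3336.8 = 4112.8

C = 4112.8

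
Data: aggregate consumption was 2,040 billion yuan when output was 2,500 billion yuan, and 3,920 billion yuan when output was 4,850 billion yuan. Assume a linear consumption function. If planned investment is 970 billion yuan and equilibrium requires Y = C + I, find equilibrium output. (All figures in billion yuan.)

Y = 5050

MPC = (3920 − 2040)/(4850 − 2500) = 1880/2350 = 0.8
a = 2040 − 0.8(2500) = 40
Equilibrium: Y = 40 + 0.8Y + 970
0.2Y = 1010, so Y = 1010/0.2 = 5050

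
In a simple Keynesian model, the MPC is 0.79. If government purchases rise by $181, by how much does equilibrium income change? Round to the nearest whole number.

ΔY ≈ 862

The multiplier is 1/(1 − MPC) = 1/0.21.
ΔY = 181/0.21 = 861.90 ≈ 862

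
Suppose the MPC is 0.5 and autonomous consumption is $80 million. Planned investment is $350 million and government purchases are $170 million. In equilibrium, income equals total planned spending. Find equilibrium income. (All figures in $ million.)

Y = 1200

Y = C + I + G = 80 + 0.5Y + 350 + 170
Y − 0.5Y = 600
0.5Y = 600, so Y = 600/0.5 = 1200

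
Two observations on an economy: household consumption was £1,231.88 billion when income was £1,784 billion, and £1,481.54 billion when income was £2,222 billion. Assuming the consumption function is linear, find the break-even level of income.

MPC = (1481.54 − 1231.88)/(2222 − 1784) = 249.66/438 = 0.57
a = 1231.88 − 0.57(1784) = 1231.88 − 1016.88 = 215
Break-even: Y = a/(1−MPC) = 215/0.43 = 500

Y = 500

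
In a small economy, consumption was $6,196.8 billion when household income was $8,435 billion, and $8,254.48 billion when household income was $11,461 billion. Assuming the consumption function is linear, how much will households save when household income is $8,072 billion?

S = 2122.04

MPC = (8254.48 − 6196.8)/(11461 − 8435) = 2057.68/3026 = 0.68
a = 6196.8 − 0.68(8435) = 6196.8 − 5735.8 = 461
C = 461 + 0.68(8072) = 5949.96
S = 8072 − 5949.96 = 2122.04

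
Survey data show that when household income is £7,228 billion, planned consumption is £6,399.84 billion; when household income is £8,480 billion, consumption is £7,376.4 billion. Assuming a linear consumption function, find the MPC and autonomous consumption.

MPC = 0.78; a = 762

MPC = ΔC/ΔY = (7376.4 − 6399.84)/(8480 − 7228) = 976.56/1252 = 0.78
a = C − MPC·Y = 6399.84 − 0.78(7228) = 6399.84 − 5637.84 = 762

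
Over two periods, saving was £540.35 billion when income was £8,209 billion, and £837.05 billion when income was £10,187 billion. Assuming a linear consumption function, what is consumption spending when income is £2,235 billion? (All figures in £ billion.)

C = 2590.75

MPS = ΔS/ΔY = (837.05 − 540.35)/(10187 − 8209) = 296.7/1978 = 0.15
MPC = 1 − MPS = 0.85
Autonomous saving = 540.35 − 0.15(8209) = -691, so a = 691
C = 691 + 0.85(2235) = 691 + 1899.75 = 2590.75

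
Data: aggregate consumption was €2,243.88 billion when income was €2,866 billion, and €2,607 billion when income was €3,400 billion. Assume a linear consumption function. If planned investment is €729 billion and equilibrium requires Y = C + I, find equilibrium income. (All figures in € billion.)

MPC = (2607 − 2243.88)/(3400 − 2866) = 363.12/534 = 0.68
a = 2243.88 − 0.68(2866) = 295
Equilibrium: Y = 295 + 0.68Y + 729
0.32Y = 1024, so Y = 1024/0.32 = 3200

Y = 3200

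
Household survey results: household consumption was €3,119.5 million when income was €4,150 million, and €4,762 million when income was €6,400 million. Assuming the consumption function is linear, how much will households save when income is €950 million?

MPC = (4762 − 3119.5)/(6400 − 4150) = 1642.5/2250 = 0.73
a = 3119.5 − 0.73(4150) = 3119.5 − 3029.5 = 90
C = 90 + 0.73(950) = 783.5
S = 950 − 783.5 = 166.5

S = 166.5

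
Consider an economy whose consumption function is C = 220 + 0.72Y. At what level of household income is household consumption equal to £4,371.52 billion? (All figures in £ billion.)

220 + 0.72Y = 4371.52
0.72Y = 4151.52, so Y = 4151.52/0.72 = 5766

Y = 5766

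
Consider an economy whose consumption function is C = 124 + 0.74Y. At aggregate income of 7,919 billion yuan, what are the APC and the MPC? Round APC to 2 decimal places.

APC = 0.76; MPC = 0.74

MPC = 0.74 (the slope of the consumption function)
C = 124 + 0.74(7919) = 5984.06, so APC = 5984.06/7919 = 0.76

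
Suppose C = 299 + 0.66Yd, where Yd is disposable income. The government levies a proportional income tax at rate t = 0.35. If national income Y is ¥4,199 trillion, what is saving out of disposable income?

S = 628.979

Yd = (1 − 0.35)(4199) = 0.65(4199) = 2729.35
C = 299 + 0.66(2729.35) = 299 + 1801.371 = 2100.371
S = Yd − C = 2729.35 − 2100.371 = 628.979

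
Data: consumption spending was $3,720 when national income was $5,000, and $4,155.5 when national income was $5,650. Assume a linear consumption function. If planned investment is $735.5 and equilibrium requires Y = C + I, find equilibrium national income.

Y = 3350

MPC = (4155.5 − 3720)/(5650 − 5000) = 435.5/650 = 0.67
a = 3720 − 0.67(5000) = 370
Equilibrium: Y = 370 + 0.67Y + 735.5
0.33Y = 1105.5, so Y = 1105.5/0.33 = 3350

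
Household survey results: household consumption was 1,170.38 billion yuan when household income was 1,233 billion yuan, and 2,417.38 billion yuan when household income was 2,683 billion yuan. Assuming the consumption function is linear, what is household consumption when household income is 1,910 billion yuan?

MPC = (2417.38 − 1170.38)/(2683 − 1233) = 1247/1450 = 0.86
a = 1170.38 − 0.86(1233) = 1170.38 − 1060.38 = 110
C = 110 + 0.86(1910) = 110 + 1642.6 = 1752.6

C = 1752.6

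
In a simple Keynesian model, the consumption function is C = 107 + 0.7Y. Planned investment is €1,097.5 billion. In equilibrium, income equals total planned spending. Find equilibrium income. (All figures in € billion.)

Y = C + I = 107 + 0.7Y + 1097.5
Y − 0.7Y = 1204.5
0.3Y = 1204.5, so Y = 1204.5/0.3 = 4015

Y = 4015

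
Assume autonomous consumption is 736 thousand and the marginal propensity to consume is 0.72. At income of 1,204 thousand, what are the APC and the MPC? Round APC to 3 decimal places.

APC = 1.331; MPC = 0.72

MPC = 0.72 (the slope of the consumption function)
C = 736 + 0.72(1204) = 1602.88, so APC = 1602.88/1204 = 1.331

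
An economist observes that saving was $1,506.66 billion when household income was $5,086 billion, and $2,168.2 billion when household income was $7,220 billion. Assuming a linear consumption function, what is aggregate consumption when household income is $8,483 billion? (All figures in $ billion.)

MPS = ΔS/ΔY = (2168.2 − 1506.66)/(7220 − 5086) = 661.54/2134 = 0.31
MPC = 1 − MPS = 0.69
Autonomous saving = 1506.66 − 0.31(5086) = -70, so a = 70
C = 70 + 0.69(8483) = 70 + 5853.27 = 5923.27

C = 5923.27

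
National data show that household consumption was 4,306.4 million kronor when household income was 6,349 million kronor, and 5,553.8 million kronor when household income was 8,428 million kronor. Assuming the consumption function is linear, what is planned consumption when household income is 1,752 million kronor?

MPC = (5553.8 − 4306.4)/(8428 − 6349) = 1247.4/2079 = 0.6
a = 4306.4 − 0.6(6349) = 4306.4 − 3809.4 = 497
C = 497 + 0.6(1752) = 497 + 1051.2 = 1548.2

C = 1548.2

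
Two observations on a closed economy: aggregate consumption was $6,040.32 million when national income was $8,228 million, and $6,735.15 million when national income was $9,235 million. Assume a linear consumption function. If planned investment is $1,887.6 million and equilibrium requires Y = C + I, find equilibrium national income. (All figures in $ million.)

MPC = (6735.15 − 6040.32)/(9235 − 8228) = 694.83/1007 = 0.69
a = 6040.32 − 0.69(8228) = 363
Equilibrium: Y = 363 + 0.69Y + 1887.6
0.31Y = 2250.6, so Y = 2250.6/0.31 = 7260

Y = 7260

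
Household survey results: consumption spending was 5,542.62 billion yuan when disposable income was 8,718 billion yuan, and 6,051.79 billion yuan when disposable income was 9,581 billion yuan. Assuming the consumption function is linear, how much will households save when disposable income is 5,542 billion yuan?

MPC = (6051.79 − 5542.62)/(9581 − 8718) = 509.17/863 = 0.59
a = 5542.62 − 0.59(8718) = 5542.62 − 5143.62 = 399
C = 399 + 0.59(5542) = 3668.78
S = 5542 − 3668.78 = 1873.22

S = 1873.22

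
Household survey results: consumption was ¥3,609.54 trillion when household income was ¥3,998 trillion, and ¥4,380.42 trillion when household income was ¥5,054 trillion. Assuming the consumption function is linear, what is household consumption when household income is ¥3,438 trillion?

MPC = (4380.42 − 3609.54)/(5054 − 3998) = 770.88/1056 = 0.73
a = 3609.54 − 0.73(3998) = 3609.54 − 2918.54 = 691
C = 691 + 0.73(3438) = 691 + 2509.74 = 3200.74

C = 3200.74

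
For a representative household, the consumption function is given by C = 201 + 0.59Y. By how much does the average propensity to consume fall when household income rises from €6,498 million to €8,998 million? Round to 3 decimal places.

ΔAPC = 0.009

At Y = 6498: C = 201 + 0.59(6498) = 4034.82, APC = 4034.82/6498 = 0.6209
At Y = 8998: C = 5509.82, APC = 5509.82/8998 = 0.6123
Fall in APC = 0.6209 − 0.6123 = 0.0086 ≈ 0.009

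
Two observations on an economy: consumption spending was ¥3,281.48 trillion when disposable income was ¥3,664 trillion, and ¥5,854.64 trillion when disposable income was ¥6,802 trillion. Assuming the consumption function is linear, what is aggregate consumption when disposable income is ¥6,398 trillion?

MPC = (5854.64 − 3281.48)/(6802 − 3664) = 2573.16/3138 = 0.82
a = 3281.48 − 0.82(3664) = 3281.48 − 3004.48 = 277
C = 277 + 0.82(6398) = 277 + 5246.36 = 5523.36

C = 5523.36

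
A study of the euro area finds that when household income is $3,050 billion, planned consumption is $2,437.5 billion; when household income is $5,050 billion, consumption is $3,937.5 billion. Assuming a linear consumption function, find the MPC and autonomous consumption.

MPC = 0.75; a = 150

MPC = ΔC/ΔY = (3937.5 − 2437.5)/(5050 − 3050) = 1500/2000 = 0.75
a = C − MPC·Y = 2437.5 − 0.75(3050) = 2437.5 − 2287.5 = 150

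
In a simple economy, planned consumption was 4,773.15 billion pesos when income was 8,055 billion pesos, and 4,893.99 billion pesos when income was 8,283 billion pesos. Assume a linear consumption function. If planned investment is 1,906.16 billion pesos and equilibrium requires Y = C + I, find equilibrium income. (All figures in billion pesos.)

MPC = (4893.99 − 4773.15)/(8283 − 8055) = 120.84/228 = 0.53
a = 4773.15 − 0.53(8055) = 504
Equilibrium: Y = 504 + 0.53Y + 1906.16
0.47Y = 2410.16, so Y = 2410.16/0.47 = 5128

Y = 5128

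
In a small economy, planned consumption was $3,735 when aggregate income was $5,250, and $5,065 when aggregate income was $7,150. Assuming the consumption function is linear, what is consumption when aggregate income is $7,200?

C = 5100

MPC = (5065 − 3735)/(7150 − 5250) = 1330/1900 = 0.7
a = 3735 − 0.7(5250) = 3735 − 3675 = 60
C = 60 + 0.7(7200) = 60 + 5040 = 5100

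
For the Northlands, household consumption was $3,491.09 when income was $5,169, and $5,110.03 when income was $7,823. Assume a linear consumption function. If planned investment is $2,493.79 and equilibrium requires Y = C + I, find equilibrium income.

Y = 7261

MPC = (5110.03 − 3491.09)/(7823 − 5169) = 1618.94/2654 = 0.61
a = 3491.09 − 0.61(5169) = 338
Equilibrium: Y = 338 + 0.61Y + 2493.79
0.39Y = 2831.79, so Y = 2831.79/0.39 = 7261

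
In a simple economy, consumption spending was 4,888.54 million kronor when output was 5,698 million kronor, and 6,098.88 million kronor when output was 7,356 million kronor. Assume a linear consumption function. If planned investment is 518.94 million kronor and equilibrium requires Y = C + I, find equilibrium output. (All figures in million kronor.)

MPC = (6098.88 − 4888.54)/(7356 − 5698) = 1210.34/1658 = 0.73
a = 4888.54 − 0.73(5698) = 729
Equilibrium: Y = 729 + 0.73Y + 518.94
0.27Y = 1247.94, so Y = 1247.94/0.27 = 4622

Y = 4622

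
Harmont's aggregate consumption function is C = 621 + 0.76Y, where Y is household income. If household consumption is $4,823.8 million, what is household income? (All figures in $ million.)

Y = 5530

621 + 0.76Y = 4823.8
0.76Y = 4202.8, so Y = 4202.8/0.76 = 5530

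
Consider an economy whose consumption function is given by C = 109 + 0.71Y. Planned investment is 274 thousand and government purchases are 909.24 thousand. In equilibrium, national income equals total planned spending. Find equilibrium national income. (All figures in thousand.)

Y = C + I + G = 109 + 0.71Y + 274 + 909.24
Y − 0.71Y = 1292.24
0.29Y = 1292.24, so Y = 1292.24/0.29 = 4456

Y = 4456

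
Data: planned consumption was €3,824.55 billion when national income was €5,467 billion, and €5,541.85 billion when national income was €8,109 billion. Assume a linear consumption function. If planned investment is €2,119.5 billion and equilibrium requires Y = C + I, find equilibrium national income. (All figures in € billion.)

MPC = (5541.85 − 3824.55)/(8109 − 5467) = 1717.3/2642 = 0.65
a = 3824.55 − 0.65(5467) = 271
Equilibrium: Y = 271 + 0.65Y + 2119.5
0.35Y = 2390.5, so Y = 2390.5/0.35 = 6830

Y = 6830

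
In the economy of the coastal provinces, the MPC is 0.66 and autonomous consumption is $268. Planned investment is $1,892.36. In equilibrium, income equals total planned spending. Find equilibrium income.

Y = 6354

Y = C + I = 268 + 0.66Y + 1892.36
Y − 0.66Y = 2160.36
0.34Y = 2160.36, so Y = 2160.36/0.34 = 6354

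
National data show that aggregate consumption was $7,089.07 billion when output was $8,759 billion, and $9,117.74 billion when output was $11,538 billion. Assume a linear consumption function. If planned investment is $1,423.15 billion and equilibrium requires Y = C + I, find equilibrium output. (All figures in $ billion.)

Y = 7845

MPC = (9117.74 − 7089.07)/(11538 − 8759) = 2028.67/2779 = 0.73
a = 7089.07 − 0.73(8759) = 695
Equilibrium: Y = 695 + 0.73Y + 1423.15
0.27Y = 2118.15, so Y = 2118.15/0.27 = 7845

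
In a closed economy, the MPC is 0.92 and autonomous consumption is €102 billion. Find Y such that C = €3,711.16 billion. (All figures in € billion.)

102 + 0.92Y = 3711.16
0.92Y = 3609.16, so Y = 3609.16/0.92 = 3923

Y = 3923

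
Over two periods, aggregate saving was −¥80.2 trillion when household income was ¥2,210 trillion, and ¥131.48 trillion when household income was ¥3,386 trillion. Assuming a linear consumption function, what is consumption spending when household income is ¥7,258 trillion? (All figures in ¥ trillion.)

MPS = ΔS/ΔY = (131.48 − (-80.2))/(3386 − 2210) = 211.68/1176 = 0.18
MPC = 1 − MPS = 0.82
Autonomous saving = -80.2 − 0.18(2210) = -478, so a = 478
C = 478 + 0.82(7258) = 478 + 5951.56 = 6429.56

C = 6429.56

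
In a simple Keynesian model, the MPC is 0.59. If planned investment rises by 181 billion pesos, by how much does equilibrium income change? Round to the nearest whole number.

The multiplier is 1/(1 − MPC) = 1/0.41.
ΔY = 181/0.41 = 441.46 ≈ 441

ΔY ≈ 441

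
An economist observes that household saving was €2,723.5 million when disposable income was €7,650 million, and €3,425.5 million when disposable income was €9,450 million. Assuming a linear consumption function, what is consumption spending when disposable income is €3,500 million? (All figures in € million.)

MPS = ΔS/ΔY = (3425.5 − 2723.5)/(9450 − 7650) = 702/1800 = 0.39
MPC = 1 − MPS = 0.61
Autonomous saving = 2723.5 − 0.39(7650) = -260, so a = 260
C = 260 + 0.61(3500) = 260 + 2135 = 2395

C = 2395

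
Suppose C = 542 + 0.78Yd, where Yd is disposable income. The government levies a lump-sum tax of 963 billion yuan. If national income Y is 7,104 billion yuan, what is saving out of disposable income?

S = 809.02

Yd = Y − T = 7104 − 963 = 6141
C = 542 + 0.78(6141) = 542 + 4789.98 = 5331.98
S = Yd − C = 6141 − 5331.98 = 809.02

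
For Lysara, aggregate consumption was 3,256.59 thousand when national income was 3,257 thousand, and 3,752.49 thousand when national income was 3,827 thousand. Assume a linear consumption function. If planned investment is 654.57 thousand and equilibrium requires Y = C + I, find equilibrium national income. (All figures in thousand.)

Y = 8289

MPC = (3752.49 − 3256.59)/(3827 − 3257) = 495.9/570 = 0.87
a = 3256.59 − 0.87(3257) = 423
Equilibrium: Y = 423 + 0.87Y + 654.57
0.13Y = 1077.57, so Y = 1077.57/0.13 = 8289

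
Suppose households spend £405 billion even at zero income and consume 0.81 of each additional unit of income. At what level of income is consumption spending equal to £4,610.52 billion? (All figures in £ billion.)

405 + 0.81Y = 4610.52
0.81Y = 4205.52, so Y = 4205.52/0.81 = 5192

Y = 5192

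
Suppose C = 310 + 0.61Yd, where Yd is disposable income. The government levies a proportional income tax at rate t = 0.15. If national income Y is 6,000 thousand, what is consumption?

Yd = (1 − 0.15)(6000) = 0.85(6000) = 5100
C = 310 + 0.61(5100) = 310 + 3111 = 3421

C = 3421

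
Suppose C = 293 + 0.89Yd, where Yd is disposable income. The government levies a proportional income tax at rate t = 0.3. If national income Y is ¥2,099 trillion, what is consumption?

Yd = (1 − 0.3)(2099) = 0.7(2099) = 1469.3
C = 293 + 0.89(1469.3) = 293 + 1307.677 = 1600.677

C = 1600.677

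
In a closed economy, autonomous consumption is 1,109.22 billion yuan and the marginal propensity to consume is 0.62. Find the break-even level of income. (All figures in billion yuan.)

At break-even, C = Y: 1109.22 + 0.62Y = Y
0.38Y = 1109.22, so Y = 1109.22/0.38 = 2919

Y = 2919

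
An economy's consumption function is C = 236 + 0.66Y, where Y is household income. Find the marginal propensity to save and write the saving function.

MPS = 1 − MPC = 1 − 0.66 = 0.34
S = Y − C = -236 + 0.34Y

MPS = 0.34; S = -236 + 0.34Y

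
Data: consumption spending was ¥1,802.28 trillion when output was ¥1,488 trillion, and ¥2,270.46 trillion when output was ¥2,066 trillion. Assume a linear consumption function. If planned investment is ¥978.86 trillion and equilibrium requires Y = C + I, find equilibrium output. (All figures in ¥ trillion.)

Y = 8294

MPC = (2270.46 − 1802.28)/(2066 − 1488) = 468.18/578 = 0.81
a = 1802.28 − 0.81(1488) = 597
Equilibrium: Y = 597 + 0.81Y + 978.86
0.19Y = 1575.86, so Y = 1575.86/0.19 = 8294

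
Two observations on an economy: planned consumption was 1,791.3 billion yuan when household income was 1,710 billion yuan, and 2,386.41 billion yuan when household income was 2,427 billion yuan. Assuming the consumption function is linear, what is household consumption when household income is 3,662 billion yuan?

MPC = (2386.41 − 1791.3)/(2427 − 1710) = 595.11/717 = 0.83
a = 1791.3 − 0.83(1710) = 1791.3 − 1419.3 = 372
C = 372 + 0.83(3662) = 372 + 3039.46 = 3411.46

C = 3411.46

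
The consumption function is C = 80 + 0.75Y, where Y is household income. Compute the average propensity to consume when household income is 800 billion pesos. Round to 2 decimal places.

APC = 0.85

C = 80 + 0.75(800) = 680
APC = C/Y = 680/800 = 0.85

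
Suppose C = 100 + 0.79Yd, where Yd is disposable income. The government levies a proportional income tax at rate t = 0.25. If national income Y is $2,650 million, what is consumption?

Yd = (1 − 0.25)(2650) = 0.75(2650) = 1987.5
C = 100 + 0.79(1987.5) = 100 + 1570.125 = 1670.125

C = 1670.125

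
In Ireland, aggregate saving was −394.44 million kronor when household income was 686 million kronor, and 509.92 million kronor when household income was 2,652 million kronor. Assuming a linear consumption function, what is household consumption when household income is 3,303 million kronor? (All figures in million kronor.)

MPS = ΔS/ΔY = (509.92 − (-394.44))/(2652 − 686) = 904.36/1966 = 0.46
MPC = 1 − MPS = 0.54
Autonomous saving = -394.44 − 0.46(686) = -710, so a = 710
C = 710 + 0.54(3303) = 710 + 1783.62 = 2493.62

C = 2493.62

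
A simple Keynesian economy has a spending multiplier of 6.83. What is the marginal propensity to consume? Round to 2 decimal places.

k = 1/(1 − MPC), so 1 − MPC = 1/k = 1/6.83 = 0.1464
MPC = 1 − 0.1464 = 0.85

MPC = 0.85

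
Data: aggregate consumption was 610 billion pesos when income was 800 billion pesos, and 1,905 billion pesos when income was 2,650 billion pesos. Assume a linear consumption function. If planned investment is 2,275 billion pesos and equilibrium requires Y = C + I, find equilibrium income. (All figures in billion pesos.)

MPC = (1905 − 610)/(2650 − 800) = 1295/1850 = 0.7
a = 610 − 0.7(800) = 50
Equilibrium: Y = 50 + 0.7Y + 2275
0.3Y = 2325, so Y = 2325/0.3 = 7750

Y = 7750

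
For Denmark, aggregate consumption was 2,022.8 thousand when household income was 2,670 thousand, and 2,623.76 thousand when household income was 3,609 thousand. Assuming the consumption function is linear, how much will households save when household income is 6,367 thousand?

MPC = (2623.76 − 2022.8)/(3609 − 2670) = 600.96/939 = 0.64
a = 2022.8 − 0.64(2670) = 2022.8 − 1708.8 = 314
C = 314 + 0.64(6367) = 4388.88
S = 6367 − 4388.88 = 1978.12

S = 1978.12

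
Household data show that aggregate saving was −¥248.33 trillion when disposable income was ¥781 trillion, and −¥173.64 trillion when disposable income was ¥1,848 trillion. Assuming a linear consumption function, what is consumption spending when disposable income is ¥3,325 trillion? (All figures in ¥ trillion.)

C = 3395.25

MPS = ΔS/ΔY = (-173.64 − (-248.33))/(1848 − 781) = 74.69/1067 = 0.07
MPC = 1 − MPS = 0.93
Autonomous saving = -248.33 − 0.07(781) = -303, so a = 303
C = 303 + 0.93(3325) = 303 + 3092.25 = 3395.25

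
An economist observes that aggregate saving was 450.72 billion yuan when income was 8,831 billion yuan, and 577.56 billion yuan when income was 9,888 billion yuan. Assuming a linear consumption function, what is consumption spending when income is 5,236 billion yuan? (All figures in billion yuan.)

MPS = ΔS/ΔY = (577.56 − 450.72)/(9888 − 8831) = 126.84/1057 = 0.12
MPC = 1 − MPS = 0.88
Autonomous saving = 450.72 − 0.12(8831) = -609, so a = 609
C = 609 + 0.88(5236) = 609 + 4607.68 = 5216.68

C = 5216.68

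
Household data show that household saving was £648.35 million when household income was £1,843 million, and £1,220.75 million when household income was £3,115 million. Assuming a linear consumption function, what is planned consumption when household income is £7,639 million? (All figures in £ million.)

MPS = ΔS/ΔY = (1220.75 − 648.35)/(3115 − 1843) = 572.4/1272 = 0.45
MPC = 1 − MPS = 0.55
Autonomous saving = 648.35 − 0.45(1843) = -181, so a = 181
C = 181 + 0.55(7639) = 181 + 4201.45 = 4382.45

C = 4382.45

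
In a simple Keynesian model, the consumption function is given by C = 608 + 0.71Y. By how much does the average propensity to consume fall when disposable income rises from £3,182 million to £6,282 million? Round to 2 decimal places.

At Y = 3182: C = 608 + 0.71(3182) = 2867.22, APC = 2867.22/3182 = 0.901
At Y = 6282: C = 5068.22, APC = 5068.22/6282 = 0.807
Fall in APC = 0.901 − 0.807 = 0.094 ≈ 0.09

ΔAPC = 0.09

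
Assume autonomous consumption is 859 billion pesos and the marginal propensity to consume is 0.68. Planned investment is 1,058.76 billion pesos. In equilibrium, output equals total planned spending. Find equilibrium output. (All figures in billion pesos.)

Y = 5993

Y = C + I = 859 + 0.68Y + 1058.76
Y − 0.68Y = 1917.76
0.32Y = 1917.76, so Y = 1917.76/0.32 = 5993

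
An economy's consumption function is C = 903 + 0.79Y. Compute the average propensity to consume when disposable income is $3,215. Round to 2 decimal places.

C = 903 + 0.79(3215) = 3442.85
APC = C/Y = 3442.85/3215 = 1.07

APC = 1.07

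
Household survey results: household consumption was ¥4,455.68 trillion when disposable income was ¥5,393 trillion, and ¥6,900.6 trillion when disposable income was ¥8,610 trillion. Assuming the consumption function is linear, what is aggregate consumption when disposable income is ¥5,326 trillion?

C = 4404.76

MPC = (6900.6 − 4455.68)/(8610 − 5393) = 2444.92/3217 = 0.76
a = 4455.68 − 0.76(5393) = 4455.68 − 4098.68 = 357
C = 357 + 0.76(5326) = 357 + 4047.76 = 4404.76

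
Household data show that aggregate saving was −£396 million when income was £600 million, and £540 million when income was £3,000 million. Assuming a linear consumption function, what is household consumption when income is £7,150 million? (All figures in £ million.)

C = 4991.5

MPS = ΔS/ΔY = (540 − (-396))/(3000 − 600) = 936/2400 = 0.39
MPC = 1 − MPS = 0.61
Autonomous saving = -396 − 0.39(600) = -630, so a = 630
C = 630 + 0.61(7150) = 630 + 4361.5 = 4991.5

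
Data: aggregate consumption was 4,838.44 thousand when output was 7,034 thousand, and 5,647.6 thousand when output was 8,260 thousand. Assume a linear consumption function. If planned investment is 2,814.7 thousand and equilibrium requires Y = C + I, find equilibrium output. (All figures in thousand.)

Y = 8855

MPC = (5647.6 − 4838.44)/(8260 − 7034) = 809.16/1226 = 0.66
a = 4838.44 − 0.66(7034) = 196
Equilibrium: Y = 196 + 0.66Y + 2814.7
0.34Y = 3010.7, so Y = 3010.7/0.34 = 8855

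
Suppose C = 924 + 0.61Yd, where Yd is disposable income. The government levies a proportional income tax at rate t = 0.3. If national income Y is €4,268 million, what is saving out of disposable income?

S = 241.164

Yd = (1 − 0.3)(4268) = 0.7(4268) = 2987.6
C = 924 + 0.61(2987.6) = 924 + 1822.436 = 2746.436
S = Yd − C = 2987.6 − 2746.436 = 241.164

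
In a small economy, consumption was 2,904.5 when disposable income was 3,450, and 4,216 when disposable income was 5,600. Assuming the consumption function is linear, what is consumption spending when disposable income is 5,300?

MPC = (4216 − 2904.5)/(5600 − 3450) = 1311.5/2150 = 0.61
a = 2904.5 − 0.61(3450) = 2904.5 − 2104.5 = 800
C = 800 + 0.61(5300) = 800 + 3233 = 4033

C = 4033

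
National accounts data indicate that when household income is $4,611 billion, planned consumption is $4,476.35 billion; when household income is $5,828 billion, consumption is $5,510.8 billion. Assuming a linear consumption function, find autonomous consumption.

MPC = ΔC/ΔY = (5510.8 − 4476.35)/(5828 − 4611) = 1034.45/1217 = 0.85
a = C − MPC·Y = 4476.35 − 0.85(4611) = 4476.35 − 3919.35 = 557

a = 557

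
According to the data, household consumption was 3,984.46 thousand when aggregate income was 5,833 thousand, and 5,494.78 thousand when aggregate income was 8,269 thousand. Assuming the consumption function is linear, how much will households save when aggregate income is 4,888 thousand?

MPC = (5494.78 − 3984.46)/(8269 − 5833) = 1510.32/2436 = 0.62
a = 3984.46 − 0.62(5833) = 3984.46 − 3616.46 = 368
C = 368 + 0.62(4888) = 3398.56
S = 4888 − 3398.56 = 1489.44

S = 1489.44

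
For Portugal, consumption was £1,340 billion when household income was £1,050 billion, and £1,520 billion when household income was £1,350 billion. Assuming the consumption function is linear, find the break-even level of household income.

Y = 1775

MPC = (1520 − 1340)/(1350 − 1050) = 180/300 = 0.6
a = 1340 − 0.6(1050) = 1340 − 630 = 710
Break-even: Y = a/(1−MPC) = 710/0.4 = 1775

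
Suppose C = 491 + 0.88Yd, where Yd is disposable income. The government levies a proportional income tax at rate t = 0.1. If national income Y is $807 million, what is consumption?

C = 1130.144

Yd = (1 − 0.1)(807) = 0.9(807) = 726.3
C = 491 + 0.88(726.3) = 491 + 639.144 = 1130.144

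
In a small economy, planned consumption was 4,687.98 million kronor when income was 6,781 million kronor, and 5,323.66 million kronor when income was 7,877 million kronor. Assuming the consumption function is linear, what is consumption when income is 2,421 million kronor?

MPC = (5323.66 − 4687.98)/(7877 − 6781) = 635.68/1096 = 0.58
a = 4687.98 − 0.58(6781) = 4687.98 − 3932.98 = 755
C = 755 + 0.58(2421) = 755 + 1404.18 = 2159.18

C = 2159.18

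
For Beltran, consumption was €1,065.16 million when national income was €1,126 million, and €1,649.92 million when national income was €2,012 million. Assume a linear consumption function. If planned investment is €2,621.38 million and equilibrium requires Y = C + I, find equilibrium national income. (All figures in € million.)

Y = 8657

MPC = (1649.92 − 1065.16)/(2012 − 1126) = 584.76/886 = 0.66
a = 1065.16 − 0.66(1126) = 322
Equilibrium: Y = 322 + 0.66Y + 2621.38
0.34Y = 2943.38, so Y = 2943.38/0.34 = 8657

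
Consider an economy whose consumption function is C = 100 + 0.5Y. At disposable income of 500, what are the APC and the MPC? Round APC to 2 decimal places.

MPC = 0.5 (the slope of the consumption function)
C = 100 + 0.5(500) = 350, so APC = 350/500 = 0.70

APC = 0.70; MPC = 0.5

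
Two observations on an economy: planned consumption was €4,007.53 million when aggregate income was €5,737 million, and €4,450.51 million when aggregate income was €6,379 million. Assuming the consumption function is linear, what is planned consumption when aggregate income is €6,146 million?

MPC = (4450.51 − 4007.53)/(6379 − 5737) = 442.98/642 = 0.69
a = 4007.53 − 0.69(5737) = 4007.53 − 3958.53 = 49
C = 49 + 0.69(6146) = 49 + 4240.74 = 4289.74

C = 4289.74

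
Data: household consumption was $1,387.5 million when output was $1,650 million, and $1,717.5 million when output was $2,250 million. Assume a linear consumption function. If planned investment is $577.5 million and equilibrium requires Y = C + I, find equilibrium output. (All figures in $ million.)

Y = 2350

MPC = (1717.5 − 1387.5)/(2250 − 1650) = 330/600 = 0.55
a = 1387.5 − 0.55(1650) = 480
Equilibrium: Y = 480 + 0.55Y + 577.5
0.45Y = 1057.5, so Y = 1057.5/0.45 = 2350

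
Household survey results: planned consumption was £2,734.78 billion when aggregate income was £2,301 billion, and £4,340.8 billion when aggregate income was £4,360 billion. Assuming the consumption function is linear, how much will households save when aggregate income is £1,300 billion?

S = -654

MPC = (4340.8 − 2734.78)/(4360 − 2301) = 1606.02/2059 = 0.78
a = 2734.78 − 0.78(2301) = 2734.78 − 1794.78 = 940
C = 940 + 0.78(1300) = 1954
S = 1300 − 1954 = -654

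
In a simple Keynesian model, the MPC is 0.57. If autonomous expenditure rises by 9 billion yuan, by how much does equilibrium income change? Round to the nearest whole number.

The multiplier is 1/(1 − MPC) = 1/0.43.
ΔY = 9/0.43 = 20.93 ≈ 21

ΔY ≈ 21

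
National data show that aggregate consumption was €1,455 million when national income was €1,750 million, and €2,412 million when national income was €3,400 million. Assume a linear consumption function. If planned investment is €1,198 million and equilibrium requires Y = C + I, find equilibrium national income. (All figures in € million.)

MPC = (2412 − 1455)/(3400 − 1750) = 957/1650 = 0.58
a = 1455 − 0.58(1750) = 440
Equilibrium: Y = 440 + 0.58Y + 1198
0.42Y = 1638, so Y = 1638/0.42 = 3900

Y = 3900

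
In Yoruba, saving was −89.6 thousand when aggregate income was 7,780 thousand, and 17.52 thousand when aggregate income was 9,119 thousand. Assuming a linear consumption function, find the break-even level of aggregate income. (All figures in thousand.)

MPS = ΔS/ΔY = (17.52 − (-89.6))/(9119 − 7780) = 107.12/1339 = 0.08
MPC = 1 − MPS = 0.92
From S(7780) = -89.6: −a + 0.08(7780) = -89.6, so a = 622.4 − (-89.6) = 712
Break-even (S = 0): Y = a/MPS = 712/0.08 = 8900

Y = 8900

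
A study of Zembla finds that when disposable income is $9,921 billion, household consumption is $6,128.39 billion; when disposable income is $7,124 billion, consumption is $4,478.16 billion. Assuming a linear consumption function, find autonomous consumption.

a = 275

MPC = ΔC/ΔY = (6128.39 − 4478.16)/(9921 − 7124) = 1650.23/2797 = 0.59
a = C − MPC·Y = 4478.16 − 0.59(7124) = 4478.16 − 4203.16 = 275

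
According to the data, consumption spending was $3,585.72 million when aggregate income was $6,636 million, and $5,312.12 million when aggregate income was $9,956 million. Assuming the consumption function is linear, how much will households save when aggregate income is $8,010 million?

S = 3709.8

MPC = (5312.12 − 3585.72)/(9956 − 6636) = 1726.4/3320 = 0.52
a = 3585.72 − 0.52(6636) = 3585.72 − 3450.72 = 135
C = 135 + 0.52(8010) = 4300.2
S = 8010 − 4300.2 = 3709.8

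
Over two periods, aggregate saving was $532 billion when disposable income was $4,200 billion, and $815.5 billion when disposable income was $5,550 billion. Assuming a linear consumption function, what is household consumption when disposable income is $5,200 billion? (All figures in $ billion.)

C = 4458

MPS = ΔS/ΔY = (815.5 − 532)/(5550 − 4200) = 283.5/1350 = 0.21
MPC = 1 − MPS = 0.79
Autonomous saving = 532 − 0.21(4200) = -350, so a = 350
C = 350 + 0.79(5200) = 350 + 4108 = 4458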